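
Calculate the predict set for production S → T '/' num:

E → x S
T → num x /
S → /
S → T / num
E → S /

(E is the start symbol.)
PREDICT(S → T '/' num) = (FIRST(RHS) \ {ε}) ∪ (FOLLOW(S) if ε ∈ FIRST(RHS), i.e. RHS ⇒* ε)
FIRST(T) = { 'num' }
FIRST(T '/' num) = { 'num' }
ε ∉ FIRST(T '/' num), so FOLLOW(S) is not added.
PREDICT(S → T '/' num) = { 'num' }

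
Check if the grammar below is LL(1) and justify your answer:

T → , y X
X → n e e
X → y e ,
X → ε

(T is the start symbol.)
A grammar is LL(1) if for each non-terminal N with multiple productions, the predict sets of those productions are pairwise disjoint, where PREDICT(N → α) = (FIRST(α) \ {ε}) ∪ (FOLLOW(N) if α ⇒* ε).

Relevant sets:
  FOLLOW(X) = { $ }

For X:
  PREDICT(X → n e e) = { 'n' }
  PREDICT(X → y e ',') = { 'y' }
  PREDICT(X → ε) = { $ }
T has a single production, so nothing to check there.

All predict sets are disjoint. The grammar IS LL(1).

Answer: Yes, the grammar is LL(1).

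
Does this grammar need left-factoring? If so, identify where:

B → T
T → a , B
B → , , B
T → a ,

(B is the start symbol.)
Left-factoring is needed when two productions for the same non-terminal
share a common prefix on the right-hand side.

Productions for B:
  B → T
  B → , , B
Productions for T:
  T → a , B
  T → a ,

Found common prefix 'a ,' in productions for T

Answer: Yes, T has productions with common prefix 'a ,'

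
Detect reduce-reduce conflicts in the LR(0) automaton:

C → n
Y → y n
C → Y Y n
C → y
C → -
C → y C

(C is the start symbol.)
Yes — I7: [C → n .] vs [Y → y n .]

Augment with C' → C and build the canonical LR(0) collection (I0 = CLOSURE({[C' → . C]}), then GOTO on every symbol after a dot until no new states appear). It has 12 states:
  I0: { [C → . -], [C → . Y Y n], [C → . n], [C → . y C], [C → . y], [C' → . C], [Y → . y n] }  — shift
  I1: { [C → - .] }  — reduce
  I2: { [C' → C .] }  — accept
  I3: { [C → Y . Y n], [Y → . y n] }  — shift
  I4: { [C → n .] }  — reduce
  I5: { [C → . -], [C → . Y Y n], [C → . n], [C → . y C], [C → . y], [C → y . C], [C → y .], [Y → . y n], [Y → y . n] }  — shift, reduce
  I6: { [C → y C .] }  — reduce
  I7: { [C → n .], [Y → y n .] }  — 2 reduces
  I8: { [C → Y Y . n] }  — shift
  I9: { [Y → y . n] }  — shift
  I10: { [Y → y n .] }  — reduce
  I11: { [C → Y Y n .] }  — reduce

I7 contains complete items [C → n .], [Y → y n .] — reduce-reduce conflict.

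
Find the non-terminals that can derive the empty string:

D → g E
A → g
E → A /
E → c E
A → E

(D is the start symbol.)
A non-terminal is nullable if it can derive ε (the empty string): either it has an ε-production, or it has a production whose right-hand side consists entirely of nullable non-terminals.

There are no ε-productions, so no non-terminal can derive ε.
No non-terminals are nullable.

Answer: None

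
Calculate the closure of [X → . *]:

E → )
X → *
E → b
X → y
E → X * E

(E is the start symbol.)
{ [X → . *] }

Start with: [X → . *]
The dot precedes the terminal '*', so nothing is added.

CLOSURE = { [X → . *] }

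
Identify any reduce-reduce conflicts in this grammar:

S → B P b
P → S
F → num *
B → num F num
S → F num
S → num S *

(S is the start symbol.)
Yes — I9: [B → num F num .] vs [S → F num .]

A reduce-reduce conflict occurs when an LR(0) state has two complete items [A → α .] and [B → β .] — both call for a reduction, and with no lookahead the parser cannot choose between them.

Augment with S' → S and build the canonical LR(0) collection (I0 = CLOSURE({[S' → . S]}), then GOTO on every symbol after a dot until no new states appear). It has 14 states:
  I0: { [B → . num F num], [F → . num *], [S → . B P b], [S → . F num], [S → . num S *], [S' → . S] }  — shift
  I1: { [B → . num F num], [F → . num *], [P → . S], [S → . B P b], [S → . F num], [S → . num S *], [S → B . P b] }  — shift
  I2: { [S → F . num] }  — shift
  I3: { [S' → S .] }  — accept
  I4: { [B → . num F num], [B → num . F num], [F → . num *], [F → num . *], [S → . B P b], [S → . F num], [S → . num S *], [S → num . S *] }  — shift
  I5: { [F → num * .] }  — reduce
  I6: { [B → num F . num], [S → F . num] }  — shift
  I7: { [S → num S . *] }  — shift
  I8: { [S → num S * .] }  — reduce
  I9: { [B → num F num .], [S → F num .] }  — 2 reduces
  I10: { [S → F num .] }  — reduce
  I11: { [S → B P . b] }  — shift
  I12: { [P → S .] }  — reduce
  I13: { [S → B P b .] }  — reduce

I9 contains complete items [B → num F num .], [S → F num .] — reduce-reduce conflict.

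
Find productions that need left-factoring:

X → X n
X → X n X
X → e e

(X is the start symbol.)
Left-factoring is needed when two productions for the same non-terminal
share a common prefix on the right-hand side.

Productions for X:
  X → X n
  X → X n X
  X → e e

Found common prefix 'X n' in productions for X

Answer: Yes, X has productions with common prefix 'X n'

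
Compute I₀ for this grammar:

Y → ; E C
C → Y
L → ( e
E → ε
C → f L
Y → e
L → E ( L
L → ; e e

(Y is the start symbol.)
{ [Y → . ; E C], [Y → . e], [Y' → . Y] }

First, augment the grammar with Y' → Y
I₀ = CLOSURE({ [Y' → . Y] }):
  [Y' → . Y] has the dot before Y: add [Y → . ; E C], [Y → . e]
No further items can be added.

I₀ = { [Y → . ; E C], [Y → . e], [Y' → . Y] }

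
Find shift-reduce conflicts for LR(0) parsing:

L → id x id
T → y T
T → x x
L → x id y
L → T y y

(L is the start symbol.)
No shift-reduce conflicts

A shift-reduce conflict occurs when an LR(0) state has both:
  - a complete (reduce) item [A → α .] (dot at the end), and
  - a shift item [B → β . c γ] (dot before a terminal).

Augment with L' → L and build the canonical LR(0) collection (I0 = CLOSURE({[L' → . L]}), then GOTO on every symbol after a dot until no new states appear). It has 15 states:
  I0: { [L → . T y y], [L → . id x id], [L → . x id y], [L' → . L], [T → . x x], [T → . y T] }  — shift
  I1: { [L' → L .] }  — accept
  I2: { [L → T . y y] }  — shift
  I3: { [L → id . x id] }  — shift
  I4: { [L → x . id y], [T → x . x] }  — shift
  I5: { [T → . x x], [T → . y T], [T → y . T] }  — shift
  I6: { [T → y T .] }  — reduce
  I7: { [T → x . x] }  — shift
  I8: { [T → x x .] }  — reduce
  I9: { [L → x id . y] }  — shift
  I10: { [L → x id y .] }  — reduce
  I11: { [L → id x . id] }  — shift
  I12: { [L → id x id .] }  — reduce
  I13: { [L → T y . y] }  — shift
  I14: { [L → T y y .] }  — reduce

No state contains both a complete item and a shift item.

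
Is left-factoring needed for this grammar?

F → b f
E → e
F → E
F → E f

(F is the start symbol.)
Yes, F has productions with common prefix 'E'

Left-factoring is needed when two productions for the same non-terminal
share a common prefix on the right-hand side.

Productions for F:
  F → b f
  F → E
  F → E f

Found common prefix 'E' in productions for F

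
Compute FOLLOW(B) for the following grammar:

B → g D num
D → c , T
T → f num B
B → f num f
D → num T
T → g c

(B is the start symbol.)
B is the start symbol, so $ ∈ FOLLOW(B).
In T → f num B: B is at the end, add FOLLOW(T)

The FOLLOW sets referred to above (computed the same way, to a fixed point):
  FOLLOW(T) = { 'num' }

Taking the union: FOLLOW(B) = { $, 'num' }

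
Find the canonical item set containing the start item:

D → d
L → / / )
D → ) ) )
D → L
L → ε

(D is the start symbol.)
First, augment the grammar with D' → D
I₀ = CLOSURE({ [D' → . D] }):
  [D' → . D] has the dot before D: add [D → . d], [D → . ) ) )], [D → . L]
  [D → . L] has the dot before L: add [L → . / / )], [L → .]
No further items can be added.

I₀ = { [D → . ) ) )], [D → . L], [D → . d], [D' → . D], [L → . / / )], [L → .] }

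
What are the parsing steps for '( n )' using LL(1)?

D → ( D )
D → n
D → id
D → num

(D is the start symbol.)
LL(1) parsing maintains a stack (initially the start symbol over $) and the input. At each step: if the stack top is a terminal, match it against the current input token; if it is a non-terminal N, replace it with the RHS of M[N, lookahead] (the unique production whose predict set contains the lookahead).

Stack is shown with the top on the left.

Stack    Input    Action
------------------------
D $      ( n ) $  output D → ( D )
( D ) $  ( n ) $  match '('
D ) $    n ) $    output D → n
n ) $    n ) $    match 'n'
) $      ) $      match ')'
$        $        accept

The string is accepted.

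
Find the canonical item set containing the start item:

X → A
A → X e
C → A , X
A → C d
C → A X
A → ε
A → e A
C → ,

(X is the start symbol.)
First, augment the grammar with X' → X
I₀ = CLOSURE({ [X' → . X] }):
  [X' → . X] has the dot before X: add [X → . A]
  [X → . A] has the dot before A: add [A → . X e], [A → . C d], [A → .], [A → . e A]
  [A → . C d] has the dot before C: add [C → . A , X], [C → . A X], [C → . ,]
No further items can be added.

I₀ = { [A → . C d], [A → . X e], [A → . e A], [A → .], [C → . ,], [C → . A , X], [C → . A X], [X → . A], [X' → . X] }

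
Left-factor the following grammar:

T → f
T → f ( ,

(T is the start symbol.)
Left-factoring transforms A → αβ₁ | αβ₂ into A → αA' and A' → β₁ | β₂
(α is the longest common prefix among the alternatives). Repeat until
no nonterminal has two alternatives with a common prefix.

Round 1: T has alternatives sharing prefix 'f'. Introduce T': T → f T'
  Add: T' → ε
  Add: T' → ( ,

No remaining common prefixes — done.

Resulting grammar:
T → f T'
T' → ε
T' → ( ,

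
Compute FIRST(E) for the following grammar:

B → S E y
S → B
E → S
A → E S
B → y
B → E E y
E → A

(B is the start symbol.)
{ 'y' }

To compute FIRST(E), examine every production with E on the left-hand side, reading each right-hand side left to right until a non-nullable symbol is reached.

FIRST sets of the other non-terminals involved (by the same procedure, iterated to a fixed point):
  FIRST(S) = { 'y' }
  FIRST(A) = { 'y' }

From E → S:
  - S is a non-terminal: add FIRST(S) \ {ε} = { 'y' }
    S is not nullable, so stop
From E → A:
  - A is a non-terminal: add FIRST(A) \ {ε} = { 'y' }
    A is not nullable, so stop

Collecting: FIRST(E) = { 'y' }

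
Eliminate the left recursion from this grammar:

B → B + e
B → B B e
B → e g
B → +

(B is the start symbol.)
B → e g B'
B → + B'
B' → + e B'
B' → B e B'
B' → ε

B is directly left-recursive. The standard transformation for
  A → A α₁ | ... | A α_m | β₁ | ... | β_n
is
  A  → β₁ A' | ... | β_n A'
  A' → α₁ A' | ... | α_m A' | ε

B → e g becomes B → e g B'
B → + becomes B → + B'
B → B + e becomes B' → + e B'
B → B B e becomes B' → B e B'
Add B' → ε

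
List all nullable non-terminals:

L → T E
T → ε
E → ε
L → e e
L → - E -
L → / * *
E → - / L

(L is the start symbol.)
ε-productions: T → ε, E → ε
So T, E are immediately nullable.
L → T E: every symbol on the right is nullable, so L is nullable too.
Every non-terminal is now nullable.
Nullable = { 'E', 'L', 'T' }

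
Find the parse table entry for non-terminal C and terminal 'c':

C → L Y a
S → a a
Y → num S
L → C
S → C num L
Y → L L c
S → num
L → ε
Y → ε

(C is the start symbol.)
To find M[C, 'c'], we find productions for C where 'c' is in the predict set (PREDICT(N → α) = (FIRST(α) \ {ε}) ∪ (FOLLOW(N) if α ⇒* ε)).

Relevant sets:
  FIRST(L) = { 'a', 'c', 'num', ε }
  FIRST(Y) = { 'a', 'c', 'num', ε }

C → L Y a: PREDICT = { 'a', 'c', 'num' }
  'c' is in predict set, so this production goes in M[C, 'c']

M[C, 'c'] = C → L Y a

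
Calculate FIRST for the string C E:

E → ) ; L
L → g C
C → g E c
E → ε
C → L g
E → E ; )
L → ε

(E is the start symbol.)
FIRST sets of the non-terminals involved (from the grammar, by fixed-point iteration):
  FIRST(C) = { 'g' }

To compute FIRST(C E), process the symbols left to right:
Symbol C is a non-terminal. Add FIRST(C) \ {ε} = { 'g' }
C is not nullable (ε ∉ FIRST(C)), so stop here.
FIRST(C E) = { 'g' }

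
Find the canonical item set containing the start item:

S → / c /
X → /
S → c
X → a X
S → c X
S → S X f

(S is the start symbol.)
First, augment the grammar with S' → S
I₀ = CLOSURE({ [S' → . S] }):
  [S' → . S] has the dot before S: add [S → . / c /], [S → . c], [S → . c X], [S → . S X f]
No further items can be added.

I₀ = { [S → . / c /], [S → . S X f], [S → . c X], [S → . c], [S' → . S] }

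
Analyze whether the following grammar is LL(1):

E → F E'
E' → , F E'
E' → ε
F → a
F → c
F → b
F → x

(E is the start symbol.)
A grammar is LL(1) if for each non-terminal N with multiple productions, the predict sets of those productions are pairwise disjoint, where PREDICT(N → α) = (FIRST(α) \ {ε}) ∪ (FOLLOW(N) if α ⇒* ε).

Relevant sets:
  FOLLOW(E') = { $ }

For E':
  PREDICT(E' → ',' F E') = { ',' }
  PREDICT(E' → ε) = { $ }
For F:
  PREDICT(F → a) = { 'a' }
  PREDICT(F → c) = { 'c' }
  PREDICT(F → b) = { 'b' }
  PREDICT(F → x) = { 'x' }
E has a single production, so nothing to check there.

All predict sets are disjoint. The grammar IS LL(1).

Answer: Yes, the grammar is LL(1).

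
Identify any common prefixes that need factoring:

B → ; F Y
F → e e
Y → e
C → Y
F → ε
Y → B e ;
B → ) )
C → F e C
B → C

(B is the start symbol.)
No, left-factoring is not needed

Left-factoring is needed when two productions for the same non-terminal
share a common prefix on the right-hand side.

Productions for B:
  B → ; F Y
  B → ) )
  B → C
Productions for F:
  F → e e
  F → ε
Productions for Y:
  Y → e
  Y → B e ;
Productions for C:
  C → Y
  C → F e C

No common prefixes found.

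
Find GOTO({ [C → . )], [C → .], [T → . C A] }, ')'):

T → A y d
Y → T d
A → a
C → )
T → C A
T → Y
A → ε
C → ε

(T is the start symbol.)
{ [C → ) .] }

GOTO(I, ')') = CLOSURE({ [A → αX.β] : [A → α.Xβ] ∈ I, X = ')' })

Items with dot before ')', with the dot advanced:
  [C → . )] → [C → ) .]
Closure adds nothing (no advanced item has the dot before a non-terminal).

GOTO = { [C → ) .] }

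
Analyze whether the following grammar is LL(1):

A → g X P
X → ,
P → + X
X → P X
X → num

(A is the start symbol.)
Yes, the grammar is LL(1).

A grammar is LL(1) if for each non-terminal N with multiple productions, the predict sets of those productions are pairwise disjoint, where PREDICT(N → α) = (FIRST(α) \ {ε}) ∪ (FOLLOW(N) if α ⇒* ε).

Relevant sets:
  FIRST(P) = { '+' }

For X:
  PREDICT(X → ',') = { ',' }
  PREDICT(X → P X) = { '+' }
  PREDICT(X → num) = { 'num' }
A, P have a single production, so nothing to check there.

All predict sets are disjoint. The grammar IS LL(1).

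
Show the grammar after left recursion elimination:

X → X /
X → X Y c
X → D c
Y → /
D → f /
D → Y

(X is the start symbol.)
X is directly left-recursive. The standard transformation for
  A → A α₁ | ... | A α_m | β₁ | ... | β_n
is
  A  → β₁ A' | ... | β_n A'
  A' → α₁ A' | ... | α_m A' | ε

X → D c becomes X → D c X'
X → X / becomes X' → / X'
X → X Y c becomes X' → Y c X'
Add X' → ε

Productions for other non-terminals are unchanged:
  Y → /
  D → f /
  D → Y

Resulting grammar:
X → D c X'
X' → / X'
X' → Y c X'
X' → ε
Y → /
D → f /
D → Y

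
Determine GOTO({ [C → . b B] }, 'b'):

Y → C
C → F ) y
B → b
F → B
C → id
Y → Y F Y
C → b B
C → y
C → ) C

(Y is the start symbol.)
GOTO(I, 'b') = CLOSURE({ [A → αX.β] : [A → α.Xβ] ∈ I, X = 'b' })

Items with dot before 'b', with the dot advanced:
  [C → . b B] → [C → b . B]
Closure of the advanced items:
  [C → b . B] has the dot before B: add [B → . b]

GOTO = { [B → . b], [C → b . B] }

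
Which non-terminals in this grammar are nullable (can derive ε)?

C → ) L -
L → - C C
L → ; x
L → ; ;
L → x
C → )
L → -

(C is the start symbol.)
A non-terminal is nullable if it can derive ε (the empty string): either it has an ε-production, or it has a production whose right-hand side consists entirely of nullable non-terminals.

There are no ε-productions, so no non-terminal can derive ε.
No non-terminals are nullable.

Answer: None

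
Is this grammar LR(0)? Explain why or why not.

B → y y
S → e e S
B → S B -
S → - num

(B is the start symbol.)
A grammar is LR(0) if no state in the canonical LR(0) collection has:
  - both a shift item (dot before a terminal) and a complete item (shift-reduce conflict), or
  - two or more complete items (reduce-reduce conflict; the accept item [B' → B .] counts as a complete item here).

Augment with B' → B and build the canonical LR(0) collection (I0 = CLOSURE({[B' → . B]}), then GOTO on every symbol after a dot until no new states appear). It has 12 states:
  I0: { [B → . S B -], [B → . y y], [B' → . B], [S → . - num], [S → . e e S] }  — shift
  I1: { [S → - . num] }  — shift
  I2: { [B' → B .] }  — accept
  I3: { [B → . S B -], [B → . y y], [B → S . B -], [S → . - num], [S → . e e S] }  — shift
  I4: { [S → e . e S] }  — shift
  I5: { [B → y . y] }  — shift
  I6: { [B → y y .] }  — reduce
  I7: { [S → . - num], [S → . e e S], [S → e e . S] }  — shift
  I8: { [S → e e S .] }  — reduce
  I9: { [B → S B . -] }  — shift
  I10: { [B → S B - .] }  — reduce
  I11: { [S → - num .] }  — reduce

Every state is either a pure shift/goto state or contains exactly one complete item and nothing to shift — no conflicts. The grammar is LR(0).

Answer: Yes, the grammar is LR(0)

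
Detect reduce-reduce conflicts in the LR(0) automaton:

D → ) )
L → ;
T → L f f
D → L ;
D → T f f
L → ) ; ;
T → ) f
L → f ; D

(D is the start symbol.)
Augment with D' → D and build the canonical LR(0) collection (I0 = CLOSURE({[D' → . D]}), then GOTO on every symbol after a dot until no new states appear). It has 18 states:
  I0: { [D → . ) )], [D → . L ;], [D → . T f f], [D' → . D], [L → . ) ; ;], [L → . ;], [L → . f ; D], [T → . ) f], [T → . L f f] }  — shift
  I1: { [D → ) . )], [L → ) . ; ;], [T → ) . f] }  — shift
  I2: { [L → ; .] }  — reduce
  I3: { [D' → D .] }  — accept
  I4: { [D → L . ;], [T → L . f f] }  — shift
  I5: { [D → T . f f] }  — shift
  I6: { [L → f . ; D] }  — shift
  I7: { [D → . ) )], [D → . L ;], [D → . T f f], [L → . ) ; ;], [L → . ;], [L → . f ; D], [L → f ; . D], [T → . ) f], [T → . L f f] }  — shift
  I8: { [L → f ; D .] }  — reduce
  I9: { [D → T f . f] }  — shift
  I10: { [D → T f f .] }  — reduce
  I11: { [D → L ; .] }  — reduce
  I12: { [T → L f . f] }  — shift
  I13: { [T → L f f .] }  — reduce
  I14: { [D → ) ) .] }  — reduce
  I15: { [L → ) ; . ;] }  — shift
  I16: { [T → ) f .] }  — reduce
  I17: { [L → ) ; ; .] }  — reduce

No state contains more than one complete item.

Answer: No reduce-reduce conflicts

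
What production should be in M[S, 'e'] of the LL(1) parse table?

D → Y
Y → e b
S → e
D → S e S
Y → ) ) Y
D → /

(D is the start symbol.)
To find M[S, 'e'], we find productions for S where 'e' is in the predict set (PREDICT(N → α) = (FIRST(α) \ {ε}) ∪ (FOLLOW(N) if α ⇒* ε)).

S → e: PREDICT = { 'e' }
  'e' is in predict set, so this production goes in M[S, 'e']

M[S, 'e'] = S → e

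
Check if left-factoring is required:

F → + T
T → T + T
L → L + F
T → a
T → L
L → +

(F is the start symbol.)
Left-factoring is needed when two productions for the same non-terminal
share a common prefix on the right-hand side.

Productions for T:
  T → T + T
  T → a
  T → L
Productions for L:
  L → L + F
  L → +

No common prefixes found.

Answer: No, left-factoring is not needed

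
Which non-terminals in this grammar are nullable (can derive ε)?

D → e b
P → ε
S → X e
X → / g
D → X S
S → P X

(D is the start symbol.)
{ 'P' }

A non-terminal is nullable if it can derive ε (the empty string): either it has an ε-production, or it has a production whose right-hand side consists entirely of nullable non-terminals.

ε-productions: P → ε
So P is immediately nullable.
No further non-terminal can be added: every production for the remaining non-terminals contains a terminal or a non-nullable non-terminal.
Nullable = { 'P' }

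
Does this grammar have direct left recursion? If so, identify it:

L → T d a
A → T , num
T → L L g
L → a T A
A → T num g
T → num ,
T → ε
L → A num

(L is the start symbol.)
Direct left recursion occurs when N → N α for some non-terminal N (the right-hand side begins with the left-hand side itself).

L → T d a: starts with T
A → T , num: starts with T
T → L L g: starts with L
L → a T A: starts with a
A → T num g: starts with T
T → num ,: starts with num
T → ε: starts with ε
L → A num: starts with A

No direct left recursion found.

Answer: No direct left recursion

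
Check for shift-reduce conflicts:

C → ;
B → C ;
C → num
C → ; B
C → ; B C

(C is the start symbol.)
A shift-reduce conflict occurs when an LR(0) state has both:
  - a complete (reduce) item [A → α .] (dot at the end), and
  - a shift item [B → β . c γ] (dot before a terminal).

Augment with C' → C and build the canonical LR(0) collection (I0 = CLOSURE({[C' → . C]}), then GOTO on every symbol after a dot until no new states appear). It has 8 states:
  I0: { [C → . ; B C], [C → . ; B], [C → . ;], [C → . num], [C' → . C] }  — shift
  I1: { [B → . C ;], [C → . ; B C], [C → . ; B], [C → . ;], [C → . num], [C → ; . B C], [C → ; . B], [C → ; .] }  — shift, reduce
  I2: { [C' → C .] }  — accept
  I3: { [C → num .] }  — reduce
  I4: { [C → . ; B C], [C → . ; B], [C → . ;], [C → . num], [C → ; B . C], [C → ; B .] }  — shift, reduce
  I5: { [B → C . ;] }  — shift
  I6: { [B → C ; .] }  — reduce
  I7: { [C → ; B C .] }  — reduce

I1 contains reduce item [C → ; .] and shift items [C → . ;], [C → . ; B], [C → . ; B C], [C → . num] — shift-reduce conflict.
I4 contains reduce item [C → ; B .] and shift items [C → . ;], [C → . ; B], [C → . ; B C], [C → . num] — shift-reduce conflict.

Answer: Yes — I1: [C → ; .] vs [C → . ;]; I4: [C → ; B .] vs [C → . ;]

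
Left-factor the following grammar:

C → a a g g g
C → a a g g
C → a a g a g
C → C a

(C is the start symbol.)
C → a a g C'
C' → g C''
C'' → g
C'' → ε
C' → a g
C → C a

Left-factoring transforms A → αβ₁ | αβ₂ into A → αA' and A' → β₁ | β₂
(α is the longest common prefix among the alternatives). Repeat until
no nonterminal has two alternatives with a common prefix.

Round 1: C has alternatives sharing prefix 'a a g'. Introduce C': C → a a g C'
  Add: C' → g g
  Add: C' → g
  Add: C' → a g

Round 2: C' has alternatives sharing prefix 'g'. Introduce C'': C' → g C''
  Add: C'' → g
  Add: C'' → ε

No remaining common prefixes — done.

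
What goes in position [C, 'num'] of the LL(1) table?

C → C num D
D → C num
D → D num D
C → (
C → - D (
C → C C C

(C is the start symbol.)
To find M[C, 'num'], we find productions for C where 'num' is in the predict set (PREDICT(N → α) = (FIRST(α) \ {ε}) ∪ (FOLLOW(N) if α ⇒* ε)).

Relevant sets:
  FIRST(C) = { '(', '-' }

C → C num D: PREDICT = { '(', '-' }
C → (: PREDICT = { '(' }
C → - D (: PREDICT = { '-' }
C → C C C: PREDICT = { '(', '-' }

M[C, 'num'] is empty (no production applies)

Answer: Empty (error entry)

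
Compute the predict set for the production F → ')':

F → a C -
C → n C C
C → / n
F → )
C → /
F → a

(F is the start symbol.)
{ ')' }

PREDICT(F → ')') = (FIRST(RHS) \ {ε}) ∪ (FOLLOW(F) if ε ∈ FIRST(RHS), i.e. RHS ⇒* ε)
FIRST(')') = { ')' }
ε ∉ FIRST(')'), so FOLLOW(F) is not added.
PREDICT(F → ')') = { ')' }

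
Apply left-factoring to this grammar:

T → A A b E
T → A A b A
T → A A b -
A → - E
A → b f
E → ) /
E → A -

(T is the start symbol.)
T → A A b T'
T' → E
T' → A
T' → -
A → - E
A → b f
E → ) /
E → A -

Left-factoring transforms A → αβ₁ | αβ₂ into A → αA' and A' → β₁ | β₂
(α is the longest common prefix among the alternatives). Repeat until
no nonterminal has two alternatives with a common prefix.

Round 1: T has alternatives sharing prefix 'A A b'. Introduce T': T → A A b T'
  Add: T' → E
  Add: T' → A
  Add: T' → -

No remaining common prefixes — done.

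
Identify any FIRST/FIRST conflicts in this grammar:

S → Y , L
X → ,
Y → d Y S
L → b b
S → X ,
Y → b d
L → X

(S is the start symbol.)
No FIRST/FIRST conflicts.

FIRST sets of the non-terminals at (or reachable through a nullable prefix from) the front of some alternative:
  FIRST(Y) = { 'b', 'd' }
  FIRST(X) = { ',' }

Productions for S:
  S → Y , L: FIRST = { 'b', 'd' }
  S → X ,: FIRST = { ',' }
Productions for Y:
  Y → d Y S: FIRST = { 'd' }
  Y → b d: FIRST = { 'b' }
Productions for L:
  L → b b: FIRST = { 'b' }
  L → X: FIRST = { ',' }
X has only one production, so no FIRST/FIRST conflict is possible there.

All alternatives of each non-terminal have pairwise disjoint FIRST sets.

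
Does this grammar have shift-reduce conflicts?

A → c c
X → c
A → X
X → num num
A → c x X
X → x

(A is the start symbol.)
Augment with A' → A and build the canonical LR(0) collection (I0 = CLOSURE({[A' → . A]}), then GOTO on every symbol after a dot until no new states appear). It has 11 states:
  I0: { [A → . X], [A → . c c], [A → . c x X], [A' → . A], [X → . c], [X → . num num], [X → . x] }  — shift
  I1: { [A' → A .] }  — accept
  I2: { [A → X .] }  — reduce
  I3: { [A → c . c], [A → c . x X], [X → c .] }  — shift, reduce
  I4: { [X → num . num] }  — shift
  I5: { [X → x .] }  — reduce
  I6: { [X → num num .] }  — reduce
  I7: { [A → c c .] }  — reduce
  I8: { [A → c x . X], [X → . c], [X → . num num], [X → . x] }  — shift
  I9: { [A → c x X .] }  — reduce
  I10: { [X → c .] }  — reduce

I3 contains reduce item [X → c .] and shift items [A → c . c], [A → c . x X] — shift-reduce conflict.

Answer: Yes — I3: [X → c .] vs [A → c . c]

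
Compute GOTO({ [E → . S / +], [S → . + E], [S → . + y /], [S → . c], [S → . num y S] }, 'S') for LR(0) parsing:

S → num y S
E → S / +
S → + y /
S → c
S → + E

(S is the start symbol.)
{ [E → S . / +] }

GOTO(I, 'S') = CLOSURE({ [A → αX.β] : [A → α.Xβ] ∈ I, X = 'S' })

Items with dot before 'S', with the dot advanced:
  [E → . S / +] → [E → S . / +]
Closure adds nothing (no advanced item has the dot before a non-terminal).

GOTO = { [E → S . / +] }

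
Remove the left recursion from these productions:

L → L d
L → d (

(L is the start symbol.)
L is directly left-recursive. The standard transformation for
  A → A α₁ | ... | A α_m | β₁ | ... | β_n
is
  A  → β₁ A' | ... | β_n A'
  A' → α₁ A' | ... | α_m A' | ε

L → d ( becomes L → d ( L'
L → L d becomes L' → d L'
Add L' → ε

Resulting grammar:
L → d ( L'
L' → d L'
L' → ε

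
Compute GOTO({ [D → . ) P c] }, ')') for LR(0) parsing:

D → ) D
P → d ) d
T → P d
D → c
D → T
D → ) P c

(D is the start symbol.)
GOTO(I, ')') = CLOSURE({ [A → αX.β] : [A → α.Xβ] ∈ I, X = ')' })

Items with dot before ')', with the dot advanced:
  [D → . ) P c] → [D → ) . P c]
Closure of the advanced items:
  [D → ) . P c] has the dot before P: add [P → . d ) d]

GOTO = { [D → ) . P c], [P → . d ) d] }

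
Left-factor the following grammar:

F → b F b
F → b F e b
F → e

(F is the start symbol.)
F → b F F'
F' → b
F' → e b
F → e

Left-factoring transforms A → αβ₁ | αβ₂ into A → αA' and A' → β₁ | β₂
(α is the longest common prefix among the alternatives). Repeat until
no nonterminal has two alternatives with a common prefix.

Round 1: F has alternatives sharing prefix 'b F'. Introduce F': F → b F F'
  Add: F' → b
  Add: F' → e b

No remaining common prefixes — done.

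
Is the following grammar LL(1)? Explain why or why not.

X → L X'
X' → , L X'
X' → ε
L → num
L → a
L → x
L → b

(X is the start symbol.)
A grammar is LL(1) if for each non-terminal N with multiple productions, the predict sets of those productions are pairwise disjoint, where PREDICT(N → α) = (FIRST(α) \ {ε}) ∪ (FOLLOW(N) if α ⇒* ε).

Relevant sets:
  FOLLOW(X') = { $ }

For X':
  PREDICT(X' → ',' L X') = { ',' }
  PREDICT(X' → ε) = { $ }
For L:
  PREDICT(L → num) = { 'num' }
  PREDICT(L → a) = { 'a' }
  PREDICT(L → x) = { 'x' }
  PREDICT(L → b) = { 'b' }
X has a single production, so nothing to check there.

All predict sets are disjoint. The grammar IS LL(1).

Answer: Yes, the grammar is LL(1).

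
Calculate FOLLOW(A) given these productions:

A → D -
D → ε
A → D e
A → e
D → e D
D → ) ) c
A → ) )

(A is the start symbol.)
{ $ }

A is the start symbol, so $ ∈ FOLLOW(A).
A does not occur on any right-hand side.

Taking the union: FOLLOW(A) = { $ }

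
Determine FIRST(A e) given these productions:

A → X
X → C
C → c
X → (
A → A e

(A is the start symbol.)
{ '(', 'c' }

FIRST sets of the non-terminals involved (from the grammar, by fixed-point iteration):
  FIRST(A) = { '(', 'c' }

To compute FIRST(A e), process the symbols left to right:
Symbol A is a non-terminal. Add FIRST(A) \ {ε} = { '(', 'c' }
A is not nullable (ε ∉ FIRST(A)), so stop here.
FIRST(A e) = { '(', 'c' }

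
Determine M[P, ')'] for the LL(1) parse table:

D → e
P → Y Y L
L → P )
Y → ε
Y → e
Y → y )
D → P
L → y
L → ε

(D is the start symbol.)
To find M[P, ')'], we find productions for P where ')' is in the predict set (PREDICT(N → α) = (FIRST(α) \ {ε}) ∪ (FOLLOW(N) if α ⇒* ε)).

Relevant sets:
  FIRST(Y) = { 'e', 'y', ε }
  FIRST(L) = { ')', 'e', 'y', ε }
  FOLLOW(P) = { $, ')' }

P → Y Y L: PREDICT = { $, ')', 'e', 'y' }
  ')' is in predict set, so this production goes in M[P, ')']

M[P, ')'] = P → Y Y L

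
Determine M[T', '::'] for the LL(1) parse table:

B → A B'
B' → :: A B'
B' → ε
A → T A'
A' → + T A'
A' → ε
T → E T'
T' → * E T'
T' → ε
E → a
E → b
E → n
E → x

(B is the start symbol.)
To find M[T', '::'], we find productions for T' where '::' is in the predict set (PREDICT(N → α) = (FIRST(α) \ {ε}) ∪ (FOLLOW(N) if α ⇒* ε)).

Relevant sets:
  FOLLOW(T') = { $, '+', '::' }

T' → * E T': PREDICT = { '*' }
T' → ε: PREDICT = { $, '+', '::' }
  '::' is in predict set, so this production goes in M[T', '::']

M[T', '::'] = T' → ε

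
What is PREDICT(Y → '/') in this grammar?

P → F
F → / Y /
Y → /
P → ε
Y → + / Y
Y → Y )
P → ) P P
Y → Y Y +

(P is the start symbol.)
{ '/' }

PREDICT(Y → '/') = (FIRST(RHS) \ {ε}) ∪ (FOLLOW(Y) if ε ∈ FIRST(RHS), i.e. RHS ⇒* ε)
FIRST('/') = { '/' }
ε ∉ FIRST('/'), so FOLLOW(Y) is not added.
PREDICT(Y → '/') = { '/' }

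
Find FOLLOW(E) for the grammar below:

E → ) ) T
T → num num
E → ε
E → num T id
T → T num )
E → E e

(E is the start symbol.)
{ $, 'e' }

E is the start symbol, so $ ∈ FOLLOW(E).
In E → E e: E is followed by e, add FIRST(e) \ {ε} = { 'e' }

Taking the union: FOLLOW(E) = { $, 'e' }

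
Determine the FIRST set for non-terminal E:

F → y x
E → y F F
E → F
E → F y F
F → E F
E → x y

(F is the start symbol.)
{ 'x', 'y' }

To compute FIRST(E), examine every production with E on the left-hand side, reading each right-hand side left to right until a non-nullable symbol is reached.

FIRST sets of the other non-terminals involved (by the same procedure, iterated to a fixed point):
  FIRST(F) = { 'x', 'y' }

From E → y F F:
  - y is a terminal: add 'y' and stop
From E → F:
  - F is a non-terminal: add FIRST(F) \ {ε} = { 'x', 'y' }
    F is not nullable, so stop
From E → F y F:
  - F is a non-terminal: add FIRST(F) \ {ε} = { 'x', 'y' }
    F is not nullable, so stop
From E → x y:
  - x is a terminal: add 'x' and stop

Collecting: FIRST(E) = { 'x', 'y' }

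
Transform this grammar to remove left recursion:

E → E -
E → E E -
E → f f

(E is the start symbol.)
E → f f E'
E' → - E'
E' → E - E'
E' → ε

E is directly left-recursive. The standard transformation for
  A → A α₁ | ... | A α_m | β₁ | ... | β_n
is
  A  → β₁ A' | ... | β_n A'
  A' → α₁ A' | ... | α_m A' | ε

E → f f becomes E → f f E'
E → E - becomes E' → - E'
E → E E - becomes E' → E - E'
Add E' → ε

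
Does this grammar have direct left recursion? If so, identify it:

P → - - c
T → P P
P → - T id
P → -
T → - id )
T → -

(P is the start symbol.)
No direct left recursion

Direct left recursion occurs when N → N α for some non-terminal N (the right-hand side begins with the left-hand side itself).

P → - - c: starts with '-'
T → P P: starts with P
P → - T id: starts with '-'
P → -: starts with '-'
T → - id ): starts with '-'
T → -: starts with '-'

No direct left recursion found.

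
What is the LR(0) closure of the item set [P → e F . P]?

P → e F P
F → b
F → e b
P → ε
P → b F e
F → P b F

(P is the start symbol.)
Start with: [P → e F . P]
  [P → e F . P] has the dot before P: add [P → . e F P], [P → .], [P → . b F e]
No further items can be added.

CLOSURE = { [P → . b F e], [P → . e F P], [P → .], [P → e F . P] }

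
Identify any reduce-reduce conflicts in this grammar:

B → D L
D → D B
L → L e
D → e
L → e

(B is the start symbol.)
A reduce-reduce conflict occurs when an LR(0) state has two complete items [A → α .] and [B → β .] — both call for a reduction, and with no lookahead the parser cannot choose between them.

Augment with B' → B and build the canonical LR(0) collection (I0 = CLOSURE({[B' → . B]}), then GOTO on every symbol after a dot until no new states appear). It has 8 states:
  I0: { [B → . D L], [B' → . B], [D → . D B], [D → . e] }  — shift
  I1: { [B' → B .] }  — accept
  I2: { [B → . D L], [B → D . L], [D → . D B], [D → . e], [D → D . B], [L → . L e], [L → . e] }  — shift
  I3: { [D → e .] }  — reduce
  I4: { [D → D B .] }  — reduce
  I5: { [B → D L .], [L → L . e] }  — shift, reduce
  I6: { [D → e .], [L → e .] }  — 2 reduces
  I7: { [L → L e .] }  — reduce

I6 contains complete items [D → e .], [L → e .] — reduce-reduce conflict.

Answer: Yes — I6: [D → e .] vs [L → e .]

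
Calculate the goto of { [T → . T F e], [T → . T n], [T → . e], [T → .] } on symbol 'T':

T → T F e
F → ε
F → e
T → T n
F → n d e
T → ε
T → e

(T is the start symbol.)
{ [F → . e], [F → . n d e], [F → .], [T → T . F e], [T → T . n] }

GOTO(I, 'T') = CLOSURE({ [A → αX.β] : [A → α.Xβ] ∈ I, X = 'T' })

Items with dot before 'T', with the dot advanced:
  [T → . T F e] → [T → T . F e]
  [T → . T n] → [T → T . n]
Closure of the advanced items:
  [T → T . F e] has the dot before F: add [F → .], [F → . e], [F → . n d e]

GOTO = { [F → . e], [F → . n d e], [F → .], [T → T . F e], [T → T . n] }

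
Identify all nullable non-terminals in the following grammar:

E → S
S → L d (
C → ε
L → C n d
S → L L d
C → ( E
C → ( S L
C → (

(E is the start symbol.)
A non-terminal is nullable if it can derive ε (the empty string): either it has an ε-production, or it has a production whose right-hand side consists entirely of nullable non-terminals.

ε-productions: C → ε
So C is immediately nullable.
No further non-terminal can be added: every production for the remaining non-terminals contains a terminal or a non-nullable non-terminal.
Nullable = { 'C' }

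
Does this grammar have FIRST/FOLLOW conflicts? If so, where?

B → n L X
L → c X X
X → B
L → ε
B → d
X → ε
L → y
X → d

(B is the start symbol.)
A FIRST/FOLLOW conflict occurs when a non-terminal N has a nullable alternative N → β (β ⇒* ε) and another alternative N → α with FIRST(α) ∩ FOLLOW(N) ≠ ∅: on such a lookahead the parser cannot decide between expanding α and letting N vanish via β.

Nullable non-terminals: L, X.
FIRST sets used below: FIRST(B) = { 'd', 'n' }

L: nullable alternative(s) L → ε; FOLLOW(L) = { $, 'd', 'n' }
  L → c X X: FIRST \ {ε} = { 'c' } — disjoint from FOLLOW(L)
  L → ε: FIRST \ {ε} = { } — this is the only nullable alternative, skip
  L → y: FIRST \ {ε} = { 'y' } — disjoint from FOLLOW(L)

X: nullable alternative(s) X → ε; FOLLOW(X) = { $, 'd', 'n' }
  X → B: FIRST \ {ε} = { 'd', 'n' } — overlaps FOLLOW(X) on { 'd', 'n' }: CONFLICT
  X → ε: FIRST \ {ε} = { } — this is the only nullable alternative, skip
  X → d: FIRST \ {ε} = { 'd' } — overlaps FOLLOW(X) on { 'd' }: CONFLICT

B has no nullable alternative, so no FIRST/FOLLOW check is needed there.

So the grammar has 2 FIRST/FOLLOW conflicts (marked CONFLICT above).

Answer: Yes. X → B with FOLLOW(X) on { 'd', 'n' }; X → d with FOLLOW(X) on { 'd' }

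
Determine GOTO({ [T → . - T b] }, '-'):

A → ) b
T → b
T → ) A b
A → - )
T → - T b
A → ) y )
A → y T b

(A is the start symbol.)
GOTO(I, '-') = CLOSURE({ [A → αX.β] : [A → α.Xβ] ∈ I, X = '-' })

Items with dot before '-', with the dot advanced:
  [T → . - T b] → [T → - . T b]
Closure of the advanced items:
  [T → - . T b] has the dot before T: add [T → . b], [T → . ) A b], [T → . - T b]

GOTO = { [T → - . T b], [T → . ) A b], [T → . - T b], [T → . b] }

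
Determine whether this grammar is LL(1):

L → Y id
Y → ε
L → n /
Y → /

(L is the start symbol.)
Yes, the grammar is LL(1).

Relevant sets:
  FIRST(Y) = { '/', ε }
  FOLLOW(Y) = { 'id' }

For L:
  PREDICT(L → Y id) = { '/', 'id' }
  PREDICT(L → n '/') = { 'n' }
For Y:
  PREDICT(Y → ε) = { 'id' }
  PREDICT(Y → '/') = { '/' }

All predict sets are disjoint. The grammar IS LL(1).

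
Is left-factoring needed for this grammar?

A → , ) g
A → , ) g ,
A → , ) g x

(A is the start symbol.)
Left-factoring is needed when two productions for the same non-terminal
share a common prefix on the right-hand side.

Productions for A:
  A → , ) g
  A → , ) g ,
  A → , ) g x

Found common prefix ', ) g' in productions for A

Answer: Yes, A has productions with common prefix ', ) g'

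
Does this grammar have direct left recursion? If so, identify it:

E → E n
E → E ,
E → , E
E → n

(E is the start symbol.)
Direct left recursion occurs when N → N α for some non-terminal N (the right-hand side begins with the left-hand side itself).

E → E n: LEFT RECURSIVE (starts with E)
E → E ,: LEFT RECURSIVE (starts with E)
E → , E: starts with ','
E → n: starts with n

The grammar has direct left recursion on: E.

Answer: Yes, E is left-recursive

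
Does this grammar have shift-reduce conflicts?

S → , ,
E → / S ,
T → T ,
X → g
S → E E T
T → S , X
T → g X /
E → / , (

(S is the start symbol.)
A shift-reduce conflict occurs when an LR(0) state has both:
  - a complete (reduce) item [A → α .] (dot at the end), and
  - a shift item [B → β . c γ] (dot before a terminal).

Augment with S' → S and build the canonical LR(0) collection (I0 = CLOSURE({[S' → . S]}), then GOTO on every symbol after a dot until no new states appear). It has 20 states:
  I0: { [E → . / , (], [E → . / S ,], [S → . , ,], [S → . E E T], [S' → . S] }  — shift
  I1: { [S → , . ,] }  — shift
  I2: { [E → . / , (], [E → . / S ,], [E → / . , (], [E → / . S ,], [S → . , ,], [S → . E E T] }  — shift
  I3: { [E → . / , (], [E → . / S ,], [S → E . E T] }  — shift
  I4: { [S' → S .] }  — accept
  I5: { [E → . / , (], [E → . / S ,], [S → . , ,], [S → . E E T], [S → E E . T], [T → . S , X], [T → . T ,], [T → . g X /] }  — shift
  I6: { [T → S . , X] }  — shift
  I7: { [S → E E T .], [T → T . ,] }  — shift, reduce
  I8: { [T → g . X /], [X → . g] }  — shift
  I9: { [T → g X . /] }  — shift
  I10: { [X → g .] }  — reduce
  I11: { [T → g X / .] }  — reduce
  I12: { [T → T , .] }  — reduce
  I13: { [T → S , . X], [X → . g] }  — shift
  I14: { [T → S , X .] }  — reduce
  I15: { [E → / , . (], [S → , . ,] }  — shift
  I16: { [E → / S . ,] }  — shift
  I17: { [E → / S , .] }  — reduce
  I18: { [E → / , ( .] }  — reduce
  I19: { [S → , , .] }  — reduce

I7 contains reduce item [S → E E T .] and shift item [T → T . ,] — shift-reduce conflict.

Answer: Yes — I7: [S → E E T .] vs [T → T . ,]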